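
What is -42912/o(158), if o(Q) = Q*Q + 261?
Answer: -42912/25225 ≈ -1.7012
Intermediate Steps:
o(Q) = 261 + Q**2 (o(Q) = Q**2 + 261 = 261 + Q**2)
-42912/o(158) = -42912/(261 + 158**2) = -42912/(261 + 24964) = -42912/25225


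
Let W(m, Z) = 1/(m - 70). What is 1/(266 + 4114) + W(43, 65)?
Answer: -1451/39420 ≈ -0.036809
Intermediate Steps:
W(m, Z) = 1/(-70 + m)
1/(266 + 4114) + W(43, 65) = 1/(266 + 4114) + 1/(-70 + 43) = 1/4380 + 1/(-27) = 1/4380 - 1/27 = -1451/39420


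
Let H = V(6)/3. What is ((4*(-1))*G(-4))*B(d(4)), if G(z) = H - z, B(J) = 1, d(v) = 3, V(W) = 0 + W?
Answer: -24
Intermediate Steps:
V(W) = W
H = 2 (H = 6/3 = 6*(⅓) = 2)
G(z) = 2 - z
((4*(-1))*G(-4))*B(d(4)) = ((4*(-1))*(2 - 1*(-4)))*1 = -4*(2 + 4)*1 = -4*6*1 = -24*1 = -24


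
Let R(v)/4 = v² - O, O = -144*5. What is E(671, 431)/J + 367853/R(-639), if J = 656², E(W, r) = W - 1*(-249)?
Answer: 4993926859/22003133472 ≈ 0.22696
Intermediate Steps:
E(W, r) = 249 + W (E(W, r) = W + 249 = 249 + W)
O = -720
J = 430336
R(v) = 2880 + 4*v² (R(v) = 4*(v² - 1*(-720)) = 4*(v² + 720) = 4*(720 + v²) = 2880 + 4*v²)
E(671, 431)/J + 367853/R(-639) = (249 + 671)/430336 + 367853/(2880 + 4*(-639)²) = 920*(1/430336) + 367853/(2880 + 4*408321) = 115/53792 + 367853/(2880 + 1633284) = 115/53792 + 367853/1636164 = 4993926859/22003133472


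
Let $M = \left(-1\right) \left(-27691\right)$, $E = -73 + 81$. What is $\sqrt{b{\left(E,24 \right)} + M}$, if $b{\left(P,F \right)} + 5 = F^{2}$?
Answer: $\sqrt{28262} \approx 168.11$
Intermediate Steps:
$E = 8$
$b{\left(P,F \right)} = -5 + F^{2}$
$M = 27691$
$\sqrt{b{\left(E,24 \right)} + M} = \sqrt{\left(-5 + 24^{2}\right) + 27691} = \sqrt{\left(-5 + 576\right) + 27691} = \sqrt{571 + 27691} = \sqrt{28262}$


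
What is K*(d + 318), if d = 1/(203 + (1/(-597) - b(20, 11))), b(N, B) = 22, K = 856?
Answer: 3676777335/13507 ≈ 2.7221e+5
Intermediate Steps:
d = 597/108056 (d = 1/(203 + (1/(-597) - 1*22)) = 1/(203 + (-1/597 - 22)) = 1/(203 - 13135/597) = 1/(108056/597) = 597/108056 ≈ 0.0055249)
K*(d + 318) = 856*(597/108056 + 318) = 856*(34362405/108056) = 3676777335/13507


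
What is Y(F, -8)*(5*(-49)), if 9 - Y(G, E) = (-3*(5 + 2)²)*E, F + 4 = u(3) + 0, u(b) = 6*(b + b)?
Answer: 285915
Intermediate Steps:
u(b) = 12*b (u(b) = 6*(2*b) = 12*b)
F = 32 (F = -4 + (12*3 + 0) = -4 + (36 + 0) = -4 + 36 = 32)
Y(G, E) = 9 + 147*E (Y(G, E) = 9 - (-3*(5 + 2)²)*E = 9 - (-3*7²)*E = 9 - (-3*49)*E = 9 - (-147)*E = 9 + 147*E)
Y(F, -8)*(5*(-49)) = (9 + 147*(-8))*(5*(-49)) = (9 - 1176)*(-245) = -1167*(-245) = 285915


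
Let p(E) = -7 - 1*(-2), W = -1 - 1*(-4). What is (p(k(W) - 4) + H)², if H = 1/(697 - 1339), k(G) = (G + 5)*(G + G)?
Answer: 10310521/412164 ≈ 25.016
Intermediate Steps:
W = 3 (W = -1 + 4 = 3)
k(G) = 2*G*(5 + G) (k(G) = (5 + G)*(2*G) = 2*G*(5 + G))
p(E) = -5 (p(E) = -7 + 2 = -5)
H = -1/642 (H = 1/(-642) = -1/642 ≈ -0.0015576)
(p(k(W) - 4) + H)² = (-5 - 1/642)² = (-3211/642)² = 10310521/412164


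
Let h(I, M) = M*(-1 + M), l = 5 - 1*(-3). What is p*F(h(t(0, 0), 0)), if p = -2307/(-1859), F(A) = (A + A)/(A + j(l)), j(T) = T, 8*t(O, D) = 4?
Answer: 0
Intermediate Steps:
l = 8 (l = 5 + 3 = 8)
t(O, D) = ½ (t(O, D) = (⅛)*4 = ½)
F(A) = 2*A/(8 + A) (F(A) = (A + A)/(A + 8) = (2*A)/(8 + A) = 2*A/(8 + A))
p = 2307/1859 (p = -2307*(-1/1859) = 2307/1859 ≈ 1.2410)
p*F(h(t(0, 0), 0)) = 2307*(2*(0*(-1 + 0))/(8 + 0*(-1 + 0)))/1859 = 2307*(2*(0*(-1))/(8 + 0*(-1)))/1859 = 2307*(2*0/(8 + 0))/1859 = 2307*(2*0/8)/1859 = 2307*(2*0*(⅛))/1859 = (2307/1859)*0 = 0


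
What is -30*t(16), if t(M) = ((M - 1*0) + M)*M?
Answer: -15360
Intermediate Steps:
t(M) = 2*M**2 (t(M) = ((M + 0) + M)*M = (M + M)*M = (2*M)*M = 2*M**2)
-30*t(16) = -60*16**2 = -60*256 = -30*512 = -15360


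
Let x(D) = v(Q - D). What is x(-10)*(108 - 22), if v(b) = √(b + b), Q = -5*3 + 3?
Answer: 172*I ≈ 172.0*I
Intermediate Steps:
Q = -12 (Q = -15 + 3 = -12)
v(b) = √2*√b (v(b) = √(2*b) = √2*√b)
x(D) = √2*√(-12 - D)
x(-10)*(108 - 22) = √(-24 - 2*(-10))*(108 - 22) = √(-24 + 20)*86 = √(-4)*86 = (2*I)*86 = 172*I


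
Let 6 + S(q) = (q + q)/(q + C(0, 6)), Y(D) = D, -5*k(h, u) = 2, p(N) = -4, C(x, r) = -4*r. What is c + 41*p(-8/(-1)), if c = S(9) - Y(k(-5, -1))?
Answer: -854/5 ≈ -170.80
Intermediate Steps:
k(h, u) = -⅖ (k(h, u) = -⅕*2 = -⅖)
S(q) = -6 + 2*q/(-24 + q) (S(q) = -6 + (q + q)/(q - 4*6) = -6 + (2*q)/(q - 24) = -6 + (2*q)/(-24 + q) = -6 + 2*q/(-24 + q))
c = -34/5 (c = 4*(36 - 1*9)/(-24 + 9) - 1*(-⅖) = 4*(36 - 9)/(-15) + ⅖ = 4*(-1/15)*27 + ⅖ = -36/5 + ⅖ = -34/5 ≈ -6.8000)
c + 41*p(-8/(-1)) = -34/5 + 41*(-4) = -34/5 - 164 = -854/5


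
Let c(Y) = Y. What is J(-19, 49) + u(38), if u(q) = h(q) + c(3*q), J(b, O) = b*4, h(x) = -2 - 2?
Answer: 34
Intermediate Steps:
h(x) = -4
J(b, O) = 4*b
u(q) = -4 + 3*q
J(-19, 49) + u(38) = 4*(-19) + (-4 + 3*38) = -76 + (-4 + 114) = -76 + 110 = 34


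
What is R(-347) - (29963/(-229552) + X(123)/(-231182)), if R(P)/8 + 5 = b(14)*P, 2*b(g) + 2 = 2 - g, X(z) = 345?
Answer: 514553647389797/26534145232 ≈ 19392.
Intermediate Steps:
b(g) = -g/2 (b(g) = -1 + (2 - g)/2 = -1 + (1 - g/2) = -g/2)
R(P) = -40 - 56*P (R(P) = -40 + 8*((-1/2*14)*P) = -40 + 8*(-7*P) = -40 - 56*P)
R(-347) - (29963/(-229552) + X(123)/(-231182)) = (-40 - 56*(-347)) - (29963/(-229552) + 345/(-231182)) = (-40 + 19432) - (29963*(-1/229552) + 345*(-1/231182)) = 19392 - (-29963/229552 - 345/231182) = 19392 - 1*(-3503050853/26534145232) = 19392 + 3503050853/26534145232 = 514553647389797/26534145232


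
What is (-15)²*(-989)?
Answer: -222525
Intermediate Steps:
(-15)²*(-989) = 225*(-989) = -222525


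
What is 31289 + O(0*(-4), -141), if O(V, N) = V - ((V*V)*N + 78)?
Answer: 31211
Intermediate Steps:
O(V, N) = -78 + V - N*V² (O(V, N) = V - (V²*N + 78) = V - (N*V² + 78) = V - (78 + N*V²) = V + (-78 - N*V²) = -78 + V - N*V²)
31289 + O(0*(-4), -141) = 31289 + (-78 + 0*(-4) - 1*(-141)*(0*(-4))²) = 31289 + (-78 + 0 - 1*(-141)*0²) = 31289 + (-78 + 0 - 1*(-141)*0) = 31289 + (-78 + 0 + 0) = 31289 - 78 = 31211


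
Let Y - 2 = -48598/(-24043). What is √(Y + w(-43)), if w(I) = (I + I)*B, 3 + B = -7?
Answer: 4*√31216325222/24043 ≈ 29.394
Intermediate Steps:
B = -10 (B = -3 - 7 = -10)
w(I) = -20*I (w(I) = (I + I)*(-10) = (2*I)*(-10) = -20*I)
Y = 96684/24043 (Y = 2 - 48598/(-24043) = 2 - 48598*(-1/24043) = 2 + 48598/24043 = 96684/24043 ≈ 4.0213)
√(Y + w(-43)) = √(96684/24043 - 20*(-43)) = √(96684/24043 + 860) = √(20773664/24043) = 4*√31216325222/24043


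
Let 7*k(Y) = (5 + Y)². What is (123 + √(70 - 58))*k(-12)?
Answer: 861 + 14*√3 ≈ 885.25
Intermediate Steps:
k(Y) = (5 + Y)²/7
(123 + √(70 - 58))*k(-12) = (123 + √(70 - 58))*((5 - 12)²/7) = (123 + √12)*((⅐)*(-7)²) = (123 + 2*√3)*((⅐)*49) = (123 + 2*√3)*7 = 861 + 14*√3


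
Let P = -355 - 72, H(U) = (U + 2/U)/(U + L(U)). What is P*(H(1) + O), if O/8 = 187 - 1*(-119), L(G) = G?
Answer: -2091873/2 ≈ -1.0459e+6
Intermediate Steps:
O = 2448 (O = 8*(187 - 1*(-119)) = 8*(187 + 119) = 8*306 = 2448)
H(U) = (U + 2/U)/(2*U) (H(U) = (U + 2/U)/(U + U) = (U + 2/U)/((2*U)) = (U + 2/U)*(1/(2*U)) = (U + 2/U)/(2*U))
P = -427
P*(H(1) + O) = -427*((1/2 + 1**(-2)) + 2448) = -427*((1/2 + 1) + 2448) = -427*(3/2 + 2448) = -427*4899/2 = -2091873/2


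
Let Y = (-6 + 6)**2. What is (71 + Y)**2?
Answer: 5041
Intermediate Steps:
Y = 0 (Y = 0**2 = 0)
(71 + Y)**2 = (71 + 0)**2 = 71**2 = 5041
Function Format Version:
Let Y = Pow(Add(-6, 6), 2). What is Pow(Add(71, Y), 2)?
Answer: 5041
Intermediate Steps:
Y = 0 (Y = Pow(0, 2) = 0)
Pow(Add(71, Y), 2) = Pow(Add(71, 0), 2) = Pow(71, 2) = 5041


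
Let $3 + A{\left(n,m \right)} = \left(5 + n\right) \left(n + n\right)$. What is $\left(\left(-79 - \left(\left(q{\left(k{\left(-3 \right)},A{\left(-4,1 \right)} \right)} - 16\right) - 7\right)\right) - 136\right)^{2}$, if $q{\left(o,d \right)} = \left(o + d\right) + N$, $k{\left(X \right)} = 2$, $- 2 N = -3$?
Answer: $\frac{136161}{4} \approx 34040.0$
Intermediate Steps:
$N = \frac{3}{2}$ ($N = \left(- \frac{1}{2}\right) \left(-3\right) = \frac{3}{2} \approx 1.5$)
$A{\left(n,m \right)} = -3 + 2 n \left(5 + n\right)$ ($A{\left(n,m \right)} = -3 + \left(5 + n\right) \left(n + n\right) = -3 + \left(5 + n\right) 2 n = -3 + 2 n \left(5 + n\right)$)
$q{\left(o,d \right)} = \frac{3}{2} + d + o$ ($q{\left(o,d \right)} = \left(o + d\right) + \frac{3}{2} = \left(d + o\right) + \frac{3}{2} = \frac{3}{2} + d + o$)
$\left(\left(-79 - \left(\left(q{\left(k{\left(-3 \right)},A{\left(-4,1 \right)} \right)} - 16\right) - 7\right)\right) - 136\right)^{2} = \left(\left(-79 - \left(\left(\left(\frac{3}{2} + \left(-3 + 2 \left(-4\right)^{2} + 10 \left(-4\right)\right) + 2\right) - 16\right) - 7\right)\right) - 136\right)^{2} = \left(\left(-79 - \left(\left(\left(\frac{3}{2} - 11 + 2\right) - 16\right) - 7\right)\right) - 136\right)^{2} = \left(\left(-79 - \left(\left(- \frac{15}{2} - 16\right) - 7\right)\right) - 136\right)^{2} = \left(\left(-79 - \left(- \frac{47}{2} - 7\right)\right) - 136\right)^{2} = \left(\left(-79 - - \frac{61}{2}\right) - 136\right)^{2} = \left(\left(-79 + \frac{61}{2}\right) - 136\right)^{2} = \left(- \frac{97}{2} - 136\right)^{2} = \left(- \frac{369}{2}\right)^{2} = \frac{136161}{4}$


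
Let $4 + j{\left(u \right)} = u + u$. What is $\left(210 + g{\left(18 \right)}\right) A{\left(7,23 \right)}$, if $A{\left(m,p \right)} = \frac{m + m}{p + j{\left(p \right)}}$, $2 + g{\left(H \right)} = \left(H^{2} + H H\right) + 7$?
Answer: $\frac{12082}{65} \approx 185.88$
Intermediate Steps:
$g{\left(H \right)} = 5 + 2 H^{2}$ ($g{\left(H \right)} = -2 + \left(\left(H^{2} + H H\right) + 7\right) = -2 + \left(\left(H^{2} + H^{2}\right) + 7\right) = -2 + \left(2 H^{2} + 7\right) = -2 + \left(7 + 2 H^{2}\right) = 5 + 2 H^{2}$)
$j{\left(u \right)} = -4 + 2 u$ ($j{\left(u \right)} = -4 + \left(u + u\right) = -4 + 2 u$)
$A{\left(m,p \right)} = \frac{2 m}{-4 + 3 p}$ ($A{\left(m,p \right)} = \frac{m + m}{p + \left(-4 + 2 p\right)} = \frac{2 m}{-4 + 3 p}$)
$\left(210 + g{\left(18 \right)}\right) A{\left(7,23 \right)} = \left(210 + \left(5 + 2 \cdot 18^{2}\right)\right) 2 \cdot 7 \frac{1}{-4 + 3 \cdot 23} = \left(210 + \left(5 + 2 \cdot 324\right)\right) 2 \cdot 7 \frac{1}{-4 + 69} = \left(210 + \left(5 + 648\right)\right) 2 \cdot 7 \cdot \frac{1}{65} = \left(210 + 653\right) 2 \cdot 7 \cdot \frac{1}{65} = 863 \cdot \frac{14}{65} = \frac{12082}{65}$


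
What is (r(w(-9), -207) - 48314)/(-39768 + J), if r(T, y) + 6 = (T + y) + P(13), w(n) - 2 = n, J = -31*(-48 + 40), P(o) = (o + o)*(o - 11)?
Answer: 24241/19760 ≈ 1.2268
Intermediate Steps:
P(o) = 2*o*(-11 + o) (P(o) = (2*o)*(-11 + o) = 2*o*(-11 + o))
J = 248 (J = -31*(-8) = 248)
w(n) = 2 + n
r(T, y) = 46 + T + y (r(T, y) = -6 + ((T + y) + 2*13*(-11 + 13)) = -6 + ((T + y) + 2*13*2) = -6 + ((T + y) + 52) = -6 + (52 + T + y) = 46 + T + y)
(r(w(-9), -207) - 48314)/(-39768 + J) = ((46 + (2 - 9) - 207) - 48314)/(-39768 + 248) = ((46 - 7 - 207) - 48314)/(-39520) = (-168 - 48314)*(-1/39520) = -48482*(-1/39520) = 24241/19760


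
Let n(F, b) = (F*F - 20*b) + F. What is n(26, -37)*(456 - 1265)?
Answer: -1166578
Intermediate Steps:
n(F, b) = F + F² - 20*b (n(F, b) = (F² - 20*b) + F = F + F² - 20*b)
n(26, -37)*(456 - 1265) = (26 + 26² - 20*(-37))*(456 - 1265) = (26 + 676 + 740)*(-809) = 1442*(-809) = -1166578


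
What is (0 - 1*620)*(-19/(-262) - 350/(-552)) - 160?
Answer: -5406025/9039 ≈ -598.08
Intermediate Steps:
(0 - 1*620)*(-19/(-262) - 350/(-552)) - 160 = (0 - 620)*(-19*(-1/262) - 350*(-1/552)) - 160 = -620*(19/262 + 175/276) - 160 = -620*25547/36156 - 160 = -3959785/9039 - 160 = -5406025/9039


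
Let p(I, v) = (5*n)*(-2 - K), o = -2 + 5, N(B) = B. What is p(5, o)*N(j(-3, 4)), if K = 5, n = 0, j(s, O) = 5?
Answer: 0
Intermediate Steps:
o = 3
p(I, v) = 0 (p(I, v) = (5*0)*(-2 - 1*5) = 0*(-2 - 5) = 0*(-7) = 0)
p(5, o)*N(j(-3, 4)) = 0*5 = 0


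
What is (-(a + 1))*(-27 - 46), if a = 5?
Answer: 438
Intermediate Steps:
(-(a + 1))*(-27 - 46) = (-(5 + 1))*(-27 - 46) = -1*6*(-73) = -6*(-73) = 438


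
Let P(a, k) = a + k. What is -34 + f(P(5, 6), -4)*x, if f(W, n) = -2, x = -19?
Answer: 4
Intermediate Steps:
-34 + f(P(5, 6), -4)*x = -34 - 2*(-19) = -34 + 38 = 4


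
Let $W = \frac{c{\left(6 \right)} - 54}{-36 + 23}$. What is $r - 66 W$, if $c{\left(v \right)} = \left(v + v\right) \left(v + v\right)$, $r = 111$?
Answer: $\frac{7383}{13} \approx 567.92$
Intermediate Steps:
$c{\left(v \right)} = 4 v^{2}$ ($c{\left(v \right)} = 2 v 2 v = 4 v^{2}$)
$W = - \frac{90}{13}$ ($W = \frac{4 \cdot 6^{2} - 54}{-36 + 23} = \frac{4 \cdot 36 - 54}{-13} = \left(144 - 54\right) \left(- \frac{1}{13}\right) = 90 \left(- \frac{1}{13}\right) = - \frac{90}{13} \approx -6.9231$)
$r - 66 W = 111 - - \frac{5940}{13} = 111 + \frac{5940}{13} = \frac{7383}{13}$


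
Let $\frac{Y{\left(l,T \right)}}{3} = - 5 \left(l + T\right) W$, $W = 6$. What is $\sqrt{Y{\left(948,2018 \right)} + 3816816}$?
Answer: $2 \sqrt{887469} \approx 1884.1$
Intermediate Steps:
$Y{\left(l,T \right)} = - 90 T - 90 l$ ($Y{\left(l,T \right)} = 3 - 5 \left(l + T\right) 6 = 3 - 5 \left(T + l\right) 6 = 3 \left(- 5 T - 5 l\right) 6 = 3 \left(- 30 T - 30 l\right) = - 90 T - 90 l$)
$\sqrt{Y{\left(948,2018 \right)} + 3816816} = \sqrt{\left(\left(-90\right) 2018 - 85320\right) + 3816816} = \sqrt{\left(-181620 - 85320\right) + 3816816} = \sqrt{-266940 + 3816816} = \sqrt{3549876} = 2 \sqrt{887469}$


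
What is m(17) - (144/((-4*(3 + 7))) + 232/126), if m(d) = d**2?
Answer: 91589/315 ≈ 290.76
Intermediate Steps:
m(17) - (144/((-4*(3 + 7))) + 232/126) = 17**2 - (144/((-4*(3 + 7))) + 232/126) = 289 - (144/((-4*10)) + 232*(1/126)) = 289 - (144/(-40) + 116/63) = 289 - (144*(-1/40) + 116/63) = 289 - (-18/5 + 116/63) = 289 - 1*(-554/315) = 289 + 554/315 = 91589/315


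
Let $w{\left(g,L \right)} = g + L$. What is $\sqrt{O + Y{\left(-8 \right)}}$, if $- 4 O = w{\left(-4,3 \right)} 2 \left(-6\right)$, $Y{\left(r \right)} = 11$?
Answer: $2 \sqrt{2} \approx 2.8284$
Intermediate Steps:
$w{\left(g,L \right)} = L + g$
$O = -3$ ($O = - \frac{\left(3 - 4\right) 2 \left(-6\right)}{4} = - \frac{\left(-1\right) 2 \left(-6\right)}{4} = - \frac{\left(-2\right) \left(-6\right)}{4} = \left(- \frac{1}{4}\right) 12 = -3$)
$\sqrt{O + Y{\left(-8 \right)}} = \sqrt{-3 + 11} = \sqrt{8} = 2 \sqrt{2}$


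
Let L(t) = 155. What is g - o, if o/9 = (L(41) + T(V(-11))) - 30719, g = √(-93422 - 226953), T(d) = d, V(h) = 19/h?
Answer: 3026007/11 + 5*I*√12815 ≈ 2.7509e+5 + 566.02*I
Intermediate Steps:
g = 5*I*√12815 (g = √(-320375) = 5*I*√12815 ≈ 566.02*I)
o = -3026007/11 (o = 9*((155 + 19/(-11)) - 30719) = 9*((155 + 19*(-1/11)) - 30719) = 9*((155 - 19/11) - 30719) = 9*(1686/11 - 30719) = 9*(-336223/11) = -3026007/11 ≈ -2.7509e+5)
g - o = 5*I*√12815 - 1*(-3026007/11) = 5*I*√12815 + 3026007/11 = 3026007/11 + 5*I*√12815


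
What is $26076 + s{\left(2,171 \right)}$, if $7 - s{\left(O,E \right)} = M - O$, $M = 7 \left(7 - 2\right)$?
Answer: $26050$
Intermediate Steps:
$M = 35$ ($M = 7 \cdot 5 = 35$)
$s{\left(O,E \right)} = -28 + O$ ($s{\left(O,E \right)} = 7 - \left(35 - O\right) = 7 + \left(-35 + O\right) = -28 + O$)
$26076 + s{\left(2,171 \right)} = 26076 + \left(-28 + 2\right) = 26076 - 26 = 26050$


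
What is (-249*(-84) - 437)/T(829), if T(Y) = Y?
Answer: 20479/829 ≈ 24.703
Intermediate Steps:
(-249*(-84) - 437)/T(829) = (-249*(-84) - 437)/829 = (20916 - 437)*(1/829) = 20479*(1/829) = 20479/829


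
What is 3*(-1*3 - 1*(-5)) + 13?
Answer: 19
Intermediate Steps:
3*(-1*3 - 1*(-5)) + 13 = 3*(-3 + 5) + 13 = 3*2 + 13 = 6 + 13 = 19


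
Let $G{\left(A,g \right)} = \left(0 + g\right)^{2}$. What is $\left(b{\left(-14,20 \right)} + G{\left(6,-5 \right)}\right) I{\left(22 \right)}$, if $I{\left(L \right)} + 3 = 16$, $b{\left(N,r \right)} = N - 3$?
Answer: $104$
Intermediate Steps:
$b{\left(N,r \right)} = -3 + N$
$I{\left(L \right)} = 13$ ($I{\left(L \right)} = -3 + 16 = 13$)
$G{\left(A,g \right)} = g^{2}$
$\left(b{\left(-14,20 \right)} + G{\left(6,-5 \right)}\right) I{\left(22 \right)} = \left(\left(-3 - 14\right) + \left(-5\right)^{2}\right) 13 = \left(-17 + 25\right) 13 = 8 \cdot 13 = 104$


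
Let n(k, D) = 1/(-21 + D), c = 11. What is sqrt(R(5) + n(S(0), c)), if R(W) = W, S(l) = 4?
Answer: 7*sqrt(10)/10 ≈ 2.2136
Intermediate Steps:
sqrt(R(5) + n(S(0), c)) = sqrt(5 + 1/(-21 + 11)) = sqrt(5 + 1/(-10)) = sqrt(5 - 1/10) = sqrt(49/10) = 7*sqrt(10)/10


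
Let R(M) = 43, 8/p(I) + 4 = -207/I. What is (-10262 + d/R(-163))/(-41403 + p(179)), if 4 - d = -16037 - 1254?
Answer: 391325233/1643305243 ≈ 0.23813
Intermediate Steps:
p(I) = 8/(-4 - 207/I)
d = 17295 (d = 4 - (-16037 - 1254) = 4 - 1*(-17291) = 4 + 17291 = 17295)
(-10262 + d/R(-163))/(-41403 + p(179)) = (-10262 + 17295/43)/(-41403 - 8*179/(207 + 4*179)) = (-10262 + 17295*(1/43))/(-41403 - 8*179/(207 + 716)) = (-10262 + 17295/43)/(-41403 - 8*179/923) = -423971/(43*(-41403 - 8*179*1/923)) = -423971/(43*(-41403 - 1432/923)) = -423971/(43*(-38216401/923)) = -423971/43*(-923/38216401) = 391325233/1643305243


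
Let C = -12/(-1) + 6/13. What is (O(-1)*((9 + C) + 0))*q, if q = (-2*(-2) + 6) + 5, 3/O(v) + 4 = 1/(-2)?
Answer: -2790/13 ≈ -214.62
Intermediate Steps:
O(v) = -2/3 (O(v) = 3/(-4 + 1/(-2)) = 3/(-4 - 1/2) = 3/(-9/2) = 3*(-2/9) = -2/3)
C = 162/13 (C = -12*(-1) + 6*(1/13) = 12 + 6/13 = 162/13 ≈ 12.462)
q = 15 (q = (4 + 6) + 5 = 10 + 5 = 15)
(O(-1)*((9 + C) + 0))*q = -2*((9 + 162/13) + 0)/3*15 = -2*(279/13 + 0)/3*15 = -2/3*279/13*15 = -186/13*15 = -2790/13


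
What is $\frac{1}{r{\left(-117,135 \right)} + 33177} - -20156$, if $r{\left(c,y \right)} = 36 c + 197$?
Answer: $\frac{587789273}{29162} \approx 20156.0$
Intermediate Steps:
$r{\left(c,y \right)} = 197 + 36 c$
$\frac{1}{r{\left(-117,135 \right)} + 33177} - -20156 = \frac{1}{\left(197 + 36 \left(-117\right)\right) + 33177} - -20156 = \frac{1}{\left(197 - 4212\right) + 33177} + 20156 = \frac{1}{-4015 + 33177} + 20156 = \frac{1}{29162} + 20156 = \frac{587789273}{29162}$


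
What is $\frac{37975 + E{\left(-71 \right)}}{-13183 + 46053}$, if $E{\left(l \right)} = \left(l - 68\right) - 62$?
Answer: $\frac{18887}{16435} \approx 1.1492$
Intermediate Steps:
$E{\left(l \right)} = -130 + l$ ($E{\left(l \right)} = \left(-68 + l\right) - 62 = -130 + l$)
$\frac{37975 + E{\left(-71 \right)}}{-13183 + 46053} = \frac{37975 - 201}{-13183 + 46053} = \frac{37975 - 201}{32870} = 37774 \cdot \frac{1}{32870} = \frac{18887}{16435}$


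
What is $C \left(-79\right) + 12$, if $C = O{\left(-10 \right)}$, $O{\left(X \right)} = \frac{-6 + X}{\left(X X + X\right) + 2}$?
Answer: $\frac{592}{23} \approx 25.739$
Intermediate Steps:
$O{\left(X \right)} = \frac{-6 + X}{2 + X + X^{2}}$ ($O{\left(X \right)} = \frac{-6 + X}{\left(X^{2} + X\right) + 2} = \frac{-6 + X}{\left(X + X^{2}\right) + 2} = \frac{-6 + X}{2 + X + X^{2}}$)
$C = - \frac{4}{23}$ ($C = \frac{-6 - 10}{2 - 10 + \left(-10\right)^{2}} = \frac{1}{2 - 10 + 100} \left(-16\right) = \frac{1}{92} \left(-16\right) = - \frac{4}{23} \approx -0.17391$)
$C \left(-79\right) + 12 = \left(- \frac{4}{23}\right) \left(-79\right) + 12 = \frac{316}{23} + 12 = \frac{592}{23}$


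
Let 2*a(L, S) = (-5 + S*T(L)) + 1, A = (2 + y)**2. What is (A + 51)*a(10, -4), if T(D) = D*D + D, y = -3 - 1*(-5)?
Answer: -14874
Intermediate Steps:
y = 2 (y = -3 + 5 = 2)
A = 16 (A = (2 + 2)**2 = 4**2 = 16)
T(D) = D + D**2 (T(D) = D**2 + D = D + D**2)
a(L, S) = -2 + L*S*(1 + L)/2 (a(L, S) = ((-5 + S*(L*(1 + L))) + 1)/2 = ((-5 + L*S*(1 + L)) + 1)/2 = (-4 + L*S*(1 + L))/2 = -2 + L*S*(1 + L)/2)
(A + 51)*a(10, -4) = (16 + 51)*(-2 + (1/2)*10*(-4)*(1 + 10)) = 67*(-2 + (1/2)*10*(-4)*11) = 67*(-2 - 220) = 67*(-222) = -14874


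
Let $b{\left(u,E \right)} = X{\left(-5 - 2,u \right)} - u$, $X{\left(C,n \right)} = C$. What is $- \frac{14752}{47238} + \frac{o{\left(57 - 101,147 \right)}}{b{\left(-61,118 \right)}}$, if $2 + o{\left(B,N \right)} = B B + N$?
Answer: $\frac{16250945}{425142} \approx 38.225$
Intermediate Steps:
$o{\left(B,N \right)} = -2 + N + B^{2}$ ($o{\left(B,N \right)} = -2 + \left(B B + N\right) = -2 + \left(B^{2} + N\right) = -2 + \left(N + B^{2}\right) = -2 + N + B^{2}$)
$b{\left(u,E \right)} = -7 - u$ ($b{\left(u,E \right)} = \left(-5 - 2\right) - u = -7 - u$)
$- \frac{14752}{47238} + \frac{o{\left(57 - 101,147 \right)}}{b{\left(-61,118 \right)}} = - \frac{14752}{47238} + \frac{-2 + 147 + \left(57 - 101\right)^{2}}{-7 - -61} = \left(-14752\right) \frac{1}{47238} + \frac{-2 + 147 + \left(-44\right)^{2}}{-7 + 61} = - \frac{7376}{23619} + \frac{-2 + 147 + 1936}{54} = - \frac{7376}{23619} + 2081 \cdot \frac{1}{54} = - \frac{7376}{23619} + \frac{2081}{54} = \frac{16250945}{425142}$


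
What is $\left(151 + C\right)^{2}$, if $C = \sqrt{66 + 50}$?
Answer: $22917 + 604 \sqrt{29} \approx 26170.0$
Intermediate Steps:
$C = 2 \sqrt{29}$ ($C = \sqrt{116} = 2 \sqrt{29} \approx 10.77$)
$\left(151 + C\right)^{2} = \left(151 + 2 \sqrt{29}\right)^{2}$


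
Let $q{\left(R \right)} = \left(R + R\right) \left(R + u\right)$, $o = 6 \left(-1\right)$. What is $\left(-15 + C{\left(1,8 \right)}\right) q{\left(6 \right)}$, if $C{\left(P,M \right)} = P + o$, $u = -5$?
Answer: $-240$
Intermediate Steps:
$o = -6$
$C{\left(P,M \right)} = -6 + P$ ($C{\left(P,M \right)} = P - 6 = -6 + P$)
$q{\left(R \right)} = 2 R \left(-5 + R\right)$ ($q{\left(R \right)} = \left(R + R\right) \left(R - 5\right) = 2 R \left(-5 + R\right)$)
$\left(-15 + C{\left(1,8 \right)}\right) q{\left(6 \right)} = \left(-15 + \left(-6 + 1\right)\right) 2 \cdot 6 \left(-5 + 6\right) = \left(-15 - 5\right) 2 \cdot 6 \cdot 1 = \left(-20\right) 12 = -240$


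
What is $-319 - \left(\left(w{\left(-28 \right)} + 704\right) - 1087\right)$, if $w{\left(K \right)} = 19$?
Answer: $45$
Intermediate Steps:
$-319 - \left(\left(w{\left(-28 \right)} + 704\right) - 1087\right) = -319 - \left(\left(19 + 704\right) - 1087\right) = -319 - \left(723 - 1087\right) = -319 - -364 = -319 + 364 = 45$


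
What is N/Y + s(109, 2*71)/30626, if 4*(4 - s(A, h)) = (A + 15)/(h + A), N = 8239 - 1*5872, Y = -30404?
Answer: -9082922075/116859689452 ≈ -0.077725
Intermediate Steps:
N = 2367 (N = 8239 - 5872 = 2367)
s(A, h) = 4 - (15 + A)/(4*(A + h)) (s(A, h) = 4 - (A + 15)/(4*(h + A)) = 4 - (15 + A)/(4*(A + h)))
N/Y + s(109, 2*71)/30626 = 2367/(-30404) + ((-15 + 15*109 + 16*(2*71))/(4*(109 + 2*71)))/30626 = 2367*(-1/30404) + ((-15 + 1635 + 16*142)/(4*(109 + 142)))*(1/30626) = -2367/30404 + ((¼)*(-15 + 1635 + 2272)/251)*(1/30626) = -2367/30404 + ((¼)*(1/251)*3892)*(1/30626) = -2367/30404 + (973/251)*(1/30626) = -2367/30404 + 973/7687126 = -9082922075/116859689452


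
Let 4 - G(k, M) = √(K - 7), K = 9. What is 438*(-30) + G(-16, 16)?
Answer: -13136 - √2 ≈ -13137.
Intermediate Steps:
G(k, M) = 4 - √2 (G(k, M) = 4 - √(9 - 7) = 4 - √2)
438*(-30) + G(-16, 16) = 438*(-30) + (4 - √2) = -13140 + (4 - √2) = -13136 - √2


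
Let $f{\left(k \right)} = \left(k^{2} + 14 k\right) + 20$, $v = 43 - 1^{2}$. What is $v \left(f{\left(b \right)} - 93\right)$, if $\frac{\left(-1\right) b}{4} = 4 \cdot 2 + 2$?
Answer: $40614$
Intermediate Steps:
$v = 42$ ($v = 43 - 1 = 42$)
$b = -40$ ($b = - 4 \left(4 \cdot 2 + 2\right) = - 4 \left(8 + 2\right) = \left(-4\right) 10 = -40$)
$f{\left(k \right)} = 20 + k^{2} + 14 k$
$v \left(f{\left(b \right)} - 93\right) = 42 \left(\left(20 + \left(-40\right)^{2} + 14 \left(-40\right)\right) - 93\right) = 42 \left(\left(20 + 1600 - 560\right) - 93\right) = 42 \left(1060 - 93\right) = 42 \cdot 967 = 40614$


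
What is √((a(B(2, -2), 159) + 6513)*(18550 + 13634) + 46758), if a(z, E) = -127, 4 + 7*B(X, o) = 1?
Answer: √205573782 ≈ 14338.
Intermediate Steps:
B(X, o) = -3/7 (B(X, o) = -4/7 + (⅐)*1 = -4/7 + ⅐ = -3/7)
√((a(B(2, -2), 159) + 6513)*(18550 + 13634) + 46758) = √((-127 + 6513)*(18550 + 13634) + 46758) = √(6386*32184 + 46758) = √(205527024 + 46758) = √205573782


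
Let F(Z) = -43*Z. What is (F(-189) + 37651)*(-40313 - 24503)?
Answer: -2967146848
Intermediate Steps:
(F(-189) + 37651)*(-40313 - 24503) = (-43*(-189) + 37651)*(-40313 - 24503) = (8127 + 37651)*(-64816) = 45778*(-64816) = -2967146848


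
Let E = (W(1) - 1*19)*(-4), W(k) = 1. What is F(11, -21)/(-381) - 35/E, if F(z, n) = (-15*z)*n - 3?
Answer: -87533/9144 ≈ -9.5727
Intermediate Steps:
F(z, n) = -3 - 15*n*z (F(z, n) = -15*n*z - 3 = -3 - 15*n*z)
E = 72 (E = (1 - 1*19)*(-4) = (1 - 19)*(-4) = -18*(-4) = 72)
F(11, -21)/(-381) - 35/E = (-3 - 15*(-21)*11)/(-381) - 35/72 = (-3 + 3465)*(-1/381) - 35*1/72 = 3462*(-1/381) - 35/72 = -1154/127 - 35/72 = -87533/9144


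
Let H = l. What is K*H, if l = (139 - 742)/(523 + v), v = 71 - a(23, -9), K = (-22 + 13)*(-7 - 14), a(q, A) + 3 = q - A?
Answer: -113967/565 ≈ -201.71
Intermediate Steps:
a(q, A) = -3 + q - A (a(q, A) = -3 + (q - A) = -3 + q - A)
K = 189 (K = -9*(-21) = 189)
v = 42 (v = 71 - (-3 + 23 - 1*(-9)) = 71 - (-3 + 23 + 9) = 71 - 1*29 = 71 - 29 = 42)
l = -603/565 (l = (139 - 742)/(523 + 42) = -603/565 ≈ -1.0673)
H = -603/565 ≈ -1.0673
K*H = 189*(-603/565) = -113967/565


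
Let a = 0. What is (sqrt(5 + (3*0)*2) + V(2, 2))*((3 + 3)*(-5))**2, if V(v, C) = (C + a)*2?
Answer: 3600 + 900*sqrt(5) ≈ 5612.5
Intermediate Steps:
V(v, C) = 2*C (V(v, C) = (C + 0)*2 = C*2 = 2*C)
(sqrt(5 + (3*0)*2) + V(2, 2))*((3 + 3)*(-5))**2 = (sqrt(5 + (3*0)*2) + 2*2)*((3 + 3)*(-5))**2 = (sqrt(5 + 0*2) + 4)*(6*(-5))**2 = (sqrt(5 + 0) + 4)*(-30)**2 = (sqrt(5) + 4)*900 = (4 + sqrt(5))*900 = 3600 + 900*sqrt(5)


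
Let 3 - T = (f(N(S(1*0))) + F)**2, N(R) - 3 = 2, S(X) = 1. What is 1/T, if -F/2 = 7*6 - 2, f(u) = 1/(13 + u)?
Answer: -324/2069749 ≈ -0.00015654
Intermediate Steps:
N(R) = 5 (N(R) = 3 + 2 = 5)
F = -80 (F = -2*(7*6 - 2) = -2*(42 - 2) = -2*40 = -80)
T = -2069749/324 (T = 3 - (1/(13 + 5) - 80)**2 = 3 - (1/18 - 80)**2 = 3 - (-1439/18)**2 = 3 - 1*2070721/324 = 3 - 2070721/324 = -2069749/324 ≈ -6388.1)
1/T = 1/(-2069749/324) = -324/2069749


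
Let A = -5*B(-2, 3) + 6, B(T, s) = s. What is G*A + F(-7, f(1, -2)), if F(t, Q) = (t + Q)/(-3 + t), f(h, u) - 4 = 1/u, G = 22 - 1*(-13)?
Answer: -6293/20 ≈ -314.65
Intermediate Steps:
G = 35 (G = 22 + 13 = 35)
f(h, u) = 4 + 1/u
F(t, Q) = (Q + t)/(-3 + t)
A = -9 (A = -5*3 + 6 = -15 + 6 = -9)
G*A + F(-7, f(1, -2)) = 35*(-9) + ((4 + 1/(-2)) - 7)/(-3 - 7) = -315 + ((4 - ½) - 7)/(-10) = -315 - (7/2 - 7)/10 = -315 - ⅒*(-7/2) = -315 + 7/20 = -6293/20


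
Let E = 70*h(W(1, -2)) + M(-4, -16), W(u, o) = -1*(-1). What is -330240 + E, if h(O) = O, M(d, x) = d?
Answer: -330174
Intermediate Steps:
W(u, o) = 1
E = 66 (E = 70*1 - 4 = 70 - 4 = 66)
-330240 + E = -330240 + 66 = -330174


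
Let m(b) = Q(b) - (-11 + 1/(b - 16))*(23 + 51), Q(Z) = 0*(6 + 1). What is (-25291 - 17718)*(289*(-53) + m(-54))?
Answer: 21829992112/35 ≈ 6.2371e+8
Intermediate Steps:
Q(Z) = 0 (Q(Z) = 0*7 = 0)
m(b) = 814 - 74/(-16 + b) (m(b) = 0 - (-11 + 1/(b - 16))*(23 + 51) = 0 - (-11 + 1/(-16 + b))*74 = 0 - (-814 + 74/(-16 + b)) = 0 + (814 - 74/(-16 + b)) = 814 - 74/(-16 + b))
(-25291 - 17718)*(289*(-53) + m(-54)) = (-25291 - 17718)*(289*(-53) + 74*(-177 + 11*(-54))/(-16 - 54)) = -43009*(-15317 + 74*(-177 - 594)/(-70)) = -43009*(-15317 + 74*(-1/70)*(-771)) = -43009*(-15317 + 28527/35) = -43009*(-507568/35) = 21829992112/35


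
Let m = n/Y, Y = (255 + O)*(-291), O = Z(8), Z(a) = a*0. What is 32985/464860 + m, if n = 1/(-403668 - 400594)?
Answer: 196855343296921/2774296645851060 ≈ 0.070957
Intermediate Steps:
Z(a) = 0
O = 0
n = -1/804262 (n = 1/(-804262) = -1/804262 ≈ -1.2434e-6)
Y = -74205 (Y = (255 + 0)*(-291) = 255*(-291) = -74205)
m = 1/59680261710 (m = -1/804262/(-74205) = -1/804262*(-1/74205) = 1/59680261710 ≈ 1.6756e-11)
32985/464860 + m = 32985/464860 + 1/59680261710 = 32985*(1/464860) + 1/59680261710 = 6597/92972 + 1/59680261710 = 196855343296921/2774296645851060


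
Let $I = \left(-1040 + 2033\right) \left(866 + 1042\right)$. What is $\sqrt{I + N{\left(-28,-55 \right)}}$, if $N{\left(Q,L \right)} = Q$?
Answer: $2 \sqrt{473654} \approx 1376.5$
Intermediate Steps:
$I = 1894644$ ($I = 993 \cdot 1908 = 1894644$)
$\sqrt{I + N{\left(-28,-55 \right)}} = \sqrt{1894644 - 28} = \sqrt{1894616} = 2 \sqrt{473654}$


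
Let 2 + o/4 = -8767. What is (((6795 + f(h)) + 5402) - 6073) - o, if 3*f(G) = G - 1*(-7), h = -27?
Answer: 123580/3 ≈ 41193.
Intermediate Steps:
f(G) = 7/3 + G/3 (f(G) = (G - 1*(-7))/3 = (G + 7)/3 = (7 + G)/3 = 7/3 + G/3)
o = -35076 (o = -8 + 4*(-8767) = -8 - 35068 = -35076)
(((6795 + f(h)) + 5402) - 6073) - o = (((6795 + (7/3 + (⅓)*(-27))) + 5402) - 6073) - 1*(-35076) = (((6795 + (7/3 - 9)) + 5402) - 6073) + 35076 = (((6795 - 20/3) + 5402) - 6073) + 35076 = ((20365/3 + 5402) - 6073) + 35076 = (36571/3 - 6073) + 35076 = 18352/3 + 35076 = 123580/3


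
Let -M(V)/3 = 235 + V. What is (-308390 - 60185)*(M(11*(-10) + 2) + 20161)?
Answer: -7290413500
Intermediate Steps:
M(V) = -705 - 3*V (M(V) = -3*(235 + V) = -705 - 3*V)
(-308390 - 60185)*(M(11*(-10) + 2) + 20161) = (-308390 - 60185)*((-705 - 3*(11*(-10) + 2)) + 20161) = -368575*((-705 - 3*(-110 + 2)) + 20161) = -368575*((-705 - 3*(-108)) + 20161) = -368575*((-705 + 324) + 20161) = -368575*(-381 + 20161) = -368575*19780 = -7290413500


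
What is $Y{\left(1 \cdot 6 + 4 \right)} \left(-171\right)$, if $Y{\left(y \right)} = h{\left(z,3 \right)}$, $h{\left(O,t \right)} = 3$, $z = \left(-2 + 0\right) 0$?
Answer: $-513$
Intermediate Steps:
$z = 0$ ($z = \left(-2\right) 0 = 0$)
$Y{\left(y \right)} = 3$
$Y{\left(1 \cdot 6 + 4 \right)} \left(-171\right) = 3 \left(-171\right) = -513$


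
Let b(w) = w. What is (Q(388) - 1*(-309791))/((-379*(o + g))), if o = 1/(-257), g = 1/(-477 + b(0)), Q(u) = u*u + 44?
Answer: 56437401231/278186 ≈ 2.0288e+5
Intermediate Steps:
Q(u) = 44 + u² (Q(u) = u² + 44 = 44 + u²)
g = -1/477 (g = 1/(-477 + 0) = 1/(-477) = -1/477 ≈ -0.0020964)
o = -1/257 ≈ -0.0038911
(Q(388) - 1*(-309791))/((-379*(o + g))) = ((44 + 388²) - 1*(-309791))/((-379*(-1/257 - 1/477))) = ((44 + 150544) + 309791)/((-379*(-734/122589))) = (150588 + 309791)/(278186/122589) = 460379*(122589/278186) = 56437401231/278186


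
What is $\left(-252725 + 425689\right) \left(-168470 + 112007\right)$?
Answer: $-9766066332$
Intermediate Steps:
$\left(-252725 + 425689\right) \left(-168470 + 112007\right) = 172964 \left(-56463\right) = -9766066332$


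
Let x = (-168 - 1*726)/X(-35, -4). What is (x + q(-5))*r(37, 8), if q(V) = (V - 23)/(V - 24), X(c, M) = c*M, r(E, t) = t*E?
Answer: -1628444/1015 ≈ -1604.4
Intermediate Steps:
r(E, t) = E*t
X(c, M) = M*c
q(V) = (-23 + V)/(-24 + V)
x = -447/70 (x = (-168 - 1*726)/((-4*(-35))) = (-168 - 726)/140 = -894*1/140 = -447/70 ≈ -6.3857)
(x + q(-5))*r(37, 8) = (-447/70 + (-23 - 5)/(-24 - 5))*(37*8) = (-447/70 - 28/(-29))*296 = (-447/70 - 1/29*(-28))*296 = (-447/70 + 28/29)*296 = -11003/2030*296 = -1628444/1015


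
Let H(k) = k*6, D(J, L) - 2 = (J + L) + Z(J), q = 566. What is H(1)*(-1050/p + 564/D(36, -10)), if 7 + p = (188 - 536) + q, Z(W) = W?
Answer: 38853/1688 ≈ 23.017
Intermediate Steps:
D(J, L) = 2 + L + 2*J (D(J, L) = 2 + ((J + L) + J) = 2 + (L + 2*J) = 2 + L + 2*J)
p = 211 (p = -7 + ((188 - 536) + 566) = -7 + (-348 + 566) = -7 + 218 = 211)
H(k) = 6*k
H(1)*(-1050/p + 564/D(36, -10)) = (6*1)*(-1050/211 + 564/(2 - 10 + 2*36)) = 6*(-1050*1/211 + 564/(2 - 10 + 72)) = 6*(-1050/211 + 564/64) = 6*(-1050/211 + 564*(1/64)) = 6*(-1050/211 + 141/16) = 6*(12951/3376) = 38853/1688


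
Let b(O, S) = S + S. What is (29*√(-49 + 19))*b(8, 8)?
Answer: 464*I*√30 ≈ 2541.4*I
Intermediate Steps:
b(O, S) = 2*S
(29*√(-49 + 19))*b(8, 8) = (29*√(-49 + 19))*(2*8) = (29*√(-30))*16 = (29*(I*√30))*16 = (29*I*√30)*16 = 464*I*√30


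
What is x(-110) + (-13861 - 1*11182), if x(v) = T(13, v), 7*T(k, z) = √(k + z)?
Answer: -25043 + I*√97/7 ≈ -25043.0 + 1.407*I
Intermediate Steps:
T(k, z) = √(k + z)/7
x(v) = √(13 + v)/7
x(-110) + (-13861 - 1*11182) = √(13 - 110)/7 + (-13861 - 1*11182) = √(-97)/7 + (-13861 - 11182) = (I*√97)/7 - 25043 = I*√97/7 - 25043 = -25043 + I*√97/7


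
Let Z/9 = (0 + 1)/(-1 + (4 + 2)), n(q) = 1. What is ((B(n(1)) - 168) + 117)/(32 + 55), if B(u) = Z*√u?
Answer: -82/145 ≈ -0.56552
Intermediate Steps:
Z = 9/5 (Z = 9*((0 + 1)/(-1 + (4 + 2))) = 9*(1/(-1 + 6)) = 9*(1/5) = 9*(1*(⅕)) = 9*(⅕) = 9/5 ≈ 1.8000)
B(u) = 9*√u/5
((B(n(1)) - 168) + 117)/(32 + 55) = ((9*√1/5 - 168) + 117)/(32 + 55) = (((9/5)*1 - 168) + 117)/87 = ((9/5 - 168) + 117)*(1/87) = (-831/5 + 117)*(1/87) = -246/5*1/87 = -82/145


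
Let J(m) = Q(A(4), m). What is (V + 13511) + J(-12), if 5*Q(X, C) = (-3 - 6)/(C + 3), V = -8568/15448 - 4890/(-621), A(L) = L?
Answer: 27017910817/1998585 ≈ 13519.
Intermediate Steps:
V = 2925833/399717 (V = -8568*1/15448 - 4890*(-1/621) = -1071/1931 + 1630/207 = 2925833/399717 ≈ 7.3198)
Q(X, C) = -9/(5*(3 + C)) (Q(X, C) = ((-3 - 6)/(C + 3))/5 = (-9/(3 + C))/5 = -9/(5*(3 + C)))
J(m) = -9/(15 + 5*m)
(V + 13511) + J(-12) = (2925833/399717 + 13511) - 9/(15 + 5*(-12)) = 5403502220/399717 - 9/(15 - 60) = 5403502220/399717 - 9/(-45) = 5403502220/399717 - 9*(-1/45) = 5403502220/399717 + ⅕ = 27017910817/1998585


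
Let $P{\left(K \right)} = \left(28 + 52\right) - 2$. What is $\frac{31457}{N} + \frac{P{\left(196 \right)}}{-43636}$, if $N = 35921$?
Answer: $\frac{684927907}{783724378} \approx 0.87394$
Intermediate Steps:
$P{\left(K \right)} = 78$ ($P{\left(K \right)} = 80 - 2 = 78$)
$\frac{31457}{N} + \frac{P{\left(196 \right)}}{-43636} = \frac{31457}{35921} + \frac{78}{-43636} = 31457 \cdot \frac{1}{35921} + 78 \left(- \frac{1}{43636}\right) = \frac{31457}{35921} - \frac{39}{21818} = \frac{684927907}{783724378}$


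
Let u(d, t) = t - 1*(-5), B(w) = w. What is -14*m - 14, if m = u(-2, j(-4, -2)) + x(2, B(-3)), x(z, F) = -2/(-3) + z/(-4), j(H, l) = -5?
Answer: -49/3 ≈ -16.333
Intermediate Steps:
x(z, F) = ⅔ - z/4 (x(z, F) = -2*(-⅓) + z*(-¼) = ⅔ - z/4)
u(d, t) = 5 + t (u(d, t) = t + 5 = 5 + t)
m = ⅙ (m = (5 - 5) + (⅔ - ¼*2) = 0 + (⅔ - ½) = 0 + ⅙ = ⅙ ≈ 0.16667)
-14*m - 14 = -14*⅙ - 14 = -7/3 - 14 = -49/3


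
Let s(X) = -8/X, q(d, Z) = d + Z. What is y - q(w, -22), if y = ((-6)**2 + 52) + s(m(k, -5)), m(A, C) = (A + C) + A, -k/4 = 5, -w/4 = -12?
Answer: 2798/45 ≈ 62.178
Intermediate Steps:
w = 48 (w = -4*(-12) = 48)
k = -20 (k = -4*5 = -20)
q(d, Z) = Z + d
m(A, C) = C + 2*A
y = 3968/45 (y = ((-6)**2 + 52) - 8/(-5 + 2*(-20)) = (36 + 52) - 8/(-5 - 40) = 88 - 8/(-45) = 88 - 8*(-1/45) = 88 + 8/45 = 3968/45 ≈ 88.178)
y - q(w, -22) = 3968/45 - (-22 + 48) = 3968/45 - 1*26 = 3968/45 - 26 = 2798/45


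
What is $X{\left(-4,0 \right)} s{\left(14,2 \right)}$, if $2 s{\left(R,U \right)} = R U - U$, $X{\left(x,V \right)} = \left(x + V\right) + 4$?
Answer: $0$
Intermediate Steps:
$X{\left(x,V \right)} = 4 + V + x$ ($X{\left(x,V \right)} = \left(V + x\right) + 4 = 4 + V + x$)
$s{\left(R,U \right)} = - \frac{U}{2} + \frac{R U}{2}$ ($s{\left(R,U \right)} = \frac{R U - U}{2} = \frac{- U + R U}{2} = - \frac{U}{2} + \frac{R U}{2}$)
$X{\left(-4,0 \right)} s{\left(14,2 \right)} = \left(4 + 0 - 4\right) \frac{1}{2} \cdot 2 \left(-1 + 14\right) = 0 \cdot \frac{1}{2} \cdot 2 \cdot 13 = 0 \cdot 13 = 0$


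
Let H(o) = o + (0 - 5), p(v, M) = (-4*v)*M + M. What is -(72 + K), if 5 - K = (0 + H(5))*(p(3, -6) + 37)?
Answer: -77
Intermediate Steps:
p(v, M) = M - 4*M*v (p(v, M) = -4*M*v + M = M - 4*M*v)
H(o) = -5 + o (H(o) = o - 5 = -5 + o)
K = 5 (K = 5 - (0 + (-5 + 5))*(-6*(1 - 4*3) + 37) = 5 - (0 + 0)*(-6*(1 - 12) + 37) = 5 - 0*(-6*(-11) + 37) = 5 - 0*(66 + 37) = 5 - 0*103 = 5 - 1*0 = 5 + 0 = 5)
-(72 + K) = -(72 + 5) = -1*77 = -77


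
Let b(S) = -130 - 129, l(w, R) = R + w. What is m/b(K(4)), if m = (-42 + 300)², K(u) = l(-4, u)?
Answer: -66564/259 ≈ -257.00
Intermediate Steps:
K(u) = -4 + u (K(u) = u - 4 = -4 + u)
b(S) = -259
m = 66564 (m = 258² = 66564)
m/b(K(4)) = 66564/(-259) = 66564*(-1/259) = -66564/259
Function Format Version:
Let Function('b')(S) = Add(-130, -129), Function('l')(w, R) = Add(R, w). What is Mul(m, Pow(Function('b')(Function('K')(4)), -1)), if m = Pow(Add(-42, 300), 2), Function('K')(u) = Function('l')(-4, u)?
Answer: Rational(-66564, 259) ≈ -257.00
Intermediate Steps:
Function('K')(u) = Add(-4, u) (Function('K')(u) = Add(u, -4) = Add(-4, u))
Function('b')(S) = -259
m = 66564 (m = Pow(258, 2) = 66564)
Mul(m, Pow(Function('b')(Function('K')(4)), -1)) = Mul(66564, Pow(-259, -1)) = Mul(66564, Rational(-1, 259)) = Rational(-66564, 259)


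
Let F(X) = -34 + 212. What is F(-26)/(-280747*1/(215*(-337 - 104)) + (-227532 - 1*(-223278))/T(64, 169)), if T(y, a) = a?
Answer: -66330810/8276669 ≈ -8.0142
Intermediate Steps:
F(X) = 178
F(-26)/(-280747*1/(215*(-337 - 104)) + (-227532 - 1*(-223278))/T(64, 169)) = 178/(-280747*1/(215*(-337 - 104)) + (-227532 - 1*(-223278))/169) = 178/(-280747/(215*(-441)) + (-227532 + 223278)*(1/169)) = 178/(-280747/(-94815) - 4254*1/169) = 178/(-280747*(-1/94815) - 4254/169) = 178/(6529/2205 - 4254/169) = 178/(-8276669/372645) = 178*(-372645/8276669) = -66330810/8276669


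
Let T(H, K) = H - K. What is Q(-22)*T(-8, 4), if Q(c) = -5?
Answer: 60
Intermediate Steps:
Q(-22)*T(-8, 4) = -5*(-8 - 1*4) = -5*(-8 - 4) = -5*(-12) = 60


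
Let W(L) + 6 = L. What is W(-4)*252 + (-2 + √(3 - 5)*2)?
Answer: -2522 + 2*I*√2 ≈ -2522.0 + 2.8284*I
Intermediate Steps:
W(L) = -6 + L
W(-4)*252 + (-2 + √(3 - 5)*2) = (-6 - 4)*252 + (-2 + √(3 - 5)*2) = -10*252 + (-2 + √(-2)*2) = -2520 + (-2 + (I*√2)*2) = -2520 + (-2 + 2*I*√2) = -2522 + 2*I*√2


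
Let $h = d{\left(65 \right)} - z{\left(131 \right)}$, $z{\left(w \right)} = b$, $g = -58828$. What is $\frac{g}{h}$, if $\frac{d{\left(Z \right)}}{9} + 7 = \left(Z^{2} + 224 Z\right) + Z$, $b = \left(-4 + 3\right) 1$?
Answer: $- \frac{14707}{42397} \approx -0.34689$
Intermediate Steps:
$b = -1$ ($b = \left(-1\right) 1 = -1$)
$d{\left(Z \right)} = -63 + 9 Z^{2} + 2025 Z$ ($d{\left(Z \right)} = -63 + 9 \left(\left(Z^{2} + 224 Z\right) + Z\right) = -63 + 9 \left(Z^{2} + 225 Z\right) = -63 + \left(9 Z^{2} + 2025 Z\right) = -63 + 9 Z^{2} + 2025 Z$)
$z{\left(w \right)} = -1$
$h = 169588$ ($h = \left(-63 + 9 \cdot 65^{2} + 2025 \cdot 65\right) - -1 = \left(-63 + 9 \cdot 4225 + 131625\right) + 1 = \left(-63 + 38025 + 131625\right) + 1 = 169587 + 1 = 169588$)
$\frac{g}{h} = - \frac{58828}{169588} = \left(-58828\right) \frac{1}{169588} = - \frac{14707}{42397}$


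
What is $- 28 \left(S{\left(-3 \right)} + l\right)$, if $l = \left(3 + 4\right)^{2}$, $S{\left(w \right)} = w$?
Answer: $-1288$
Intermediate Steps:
$l = 49$ ($l = 7^{2} = 49$)
$- 28 \left(S{\left(-3 \right)} + l\right) = - 28 \left(-3 + 49\right) = \left(-28\right) 46 = -1288$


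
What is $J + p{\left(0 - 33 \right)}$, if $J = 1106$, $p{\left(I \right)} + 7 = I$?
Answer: $1066$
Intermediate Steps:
$p{\left(I \right)} = -7 + I$
$J + p{\left(0 - 33 \right)} = 1106 + \left(-7 + \left(0 - 33\right)\right) = 1106 - 40 = 1066$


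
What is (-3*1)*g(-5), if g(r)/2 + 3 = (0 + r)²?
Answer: -132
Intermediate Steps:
g(r) = -6 + 2*r² (g(r) = -6 + 2*(0 + r)² = -6 + 2*r²)
(-3*1)*g(-5) = (-3*1)*(-6 + 2*(-5)²) = -3*(-6 + 2*25) = -3*(-6 + 50) = -3*44 = -132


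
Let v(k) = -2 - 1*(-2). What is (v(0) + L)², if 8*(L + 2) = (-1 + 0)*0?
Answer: 4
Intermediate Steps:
v(k) = 0 (v(k) = -2 + 2 = 0)
L = -2 (L = -2 + ((-1 + 0)*0)/8 = -2 + (-1*0)/8 = -2 + (⅛)*0 = -2 + 0 = -2)
(v(0) + L)² = (0 - 2)² = (-2)² = 4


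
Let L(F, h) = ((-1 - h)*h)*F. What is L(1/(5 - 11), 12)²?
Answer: 676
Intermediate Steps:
L(F, h) = F*h*(-1 - h) (L(F, h) = (h*(-1 - h))*F = F*h*(-1 - h))
L(1/(5 - 11), 12)² = (-1*12*(1 + 12)/(5 - 11))² = (-1*12*13/(-6))² = (-1*(-⅙)*12*13)² = 26² = 676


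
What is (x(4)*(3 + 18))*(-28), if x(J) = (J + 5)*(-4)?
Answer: 21168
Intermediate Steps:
x(J) = -20 - 4*J (x(J) = (5 + J)*(-4) = -20 - 4*J)
(x(4)*(3 + 18))*(-28) = ((-20 - 4*4)*(3 + 18))*(-28) = ((-20 - 16)*21)*(-28) = -36*21*(-28) = -756*(-28) = 21168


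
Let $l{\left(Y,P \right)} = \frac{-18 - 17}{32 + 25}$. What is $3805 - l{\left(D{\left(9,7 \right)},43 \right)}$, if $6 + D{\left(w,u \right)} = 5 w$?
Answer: $\frac{216920}{57} \approx 3805.6$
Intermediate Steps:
$D{\left(w,u \right)} = -6 + 5 w$
$l{\left(Y,P \right)} = - \frac{35}{57}$
$3805 - l{\left(D{\left(9,7 \right)},43 \right)} = 3805 - - \frac{35}{57} = 3805 + \frac{35}{57} = \frac{216920}{57}$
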